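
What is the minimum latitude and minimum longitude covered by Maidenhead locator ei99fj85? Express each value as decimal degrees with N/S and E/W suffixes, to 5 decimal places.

0.60417° S, 81.51667° W

Field E=4, I=8: +4·20° lon, +8·10° lat → SW at lon -100°, lat -10°.
Square 9, 9: +9·2° lon, +9·1° lat → SW at lon -82°, lat -1°.
Subsquare f=5, j=9: +5·0.0833333° lon, +9·0.0416667° lat → SW at lon -81.5833°, lat -0.625°.
Extended square 8, 5: +8·0.00833333° lon, +5·0.00416667° lat → SW at lon -81.5167°, lat -0.604167°.
latitude 0.60417° S, longitude 81.51667° W.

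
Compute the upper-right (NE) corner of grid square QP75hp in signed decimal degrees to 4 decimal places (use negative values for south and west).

Field Q=16, P=15: +16·20° lon, +15·10° lat → SW at lon 140°, lat 60°.
Square 7, 5: +7·2° lon, +5·1° lat → SW at lon 154°, lat 65°.
Subsquare h=7, p=15: +7·0.0833333° lon, +15·0.0416667° lat → SW at lon 154.583°, lat 65.625°.
Cell spans 0.0833333° lon × 0.0416667° lat. NE corner is SW corner plus one full cell.
latitude 65.6667, longitude 154.6667.

65.6667, 154.6667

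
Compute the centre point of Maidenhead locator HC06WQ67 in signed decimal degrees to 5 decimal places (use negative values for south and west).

-63.30208, -38.11250

Field H=7, C=2: +7·20° lon, +2·10° lat → SW at lon -40°, lat -70°.
Square 0, 6: +0·2° lon, +6·1° lat → SW at lon -40°, lat -64°.
Subsquare w=22, q=16: +22·0.0833333° lon, +16·0.0416667° lat → SW at lon -38.1667°, lat -63.3333°.
Extended square 6, 7: +6·0.00833333° lon, +7·0.00416667° lat → SW at lon -38.1167°, lat -63.3042°.
Cell spans 0.00833333° lon × 0.00416667° lat. Centre is SW corner plus half of each.
latitude -63.30208, longitude -38.11250.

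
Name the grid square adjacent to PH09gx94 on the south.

Latitude extended square 4; −1 → 3.
The longitude characters are unchanged.

PH09gx93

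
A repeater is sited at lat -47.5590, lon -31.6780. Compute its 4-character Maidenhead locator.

Offset from 180°W / 90°S: lon 148.32°, lat 42.44°.
Field: lon ⌊148.32/20⌋ = 7 → H; lat ⌊42.44/10⌋ = 4 → E.
Square: lon ⌊8.32/2⌋ = 4; lat ⌊2.44/1⌋ = 2.

HE42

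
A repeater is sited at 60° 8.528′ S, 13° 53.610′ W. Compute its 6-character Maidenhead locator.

IC39bu

Offset from 180°W / 90°S: lon 166.1065°, lat 29.8579°.
Field: lon ⌊166.1065/20⌋ = 8 → I; lat ⌊29.8579/10⌋ = 2 → C.
Square: lon ⌊6.1065/2⌋ = 3; lat ⌊9.8579/1⌋ = 9.
Subsquare: lon ⌊0.1065/0.0833333⌋ = 1 → b; lat ⌊0.8579/0.0416667⌋ = 20 → u.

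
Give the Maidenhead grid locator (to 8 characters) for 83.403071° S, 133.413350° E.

PA66qo93

Add 180° to longitude and 90° to latitude: 313.41335, 6.59693.
Field: lon ⌊313.41335/20⌋ = 15 → P; lat ⌊6.59693/10⌋ = 0 → A.
Square: lon ⌊13.41335/2⌋ = 6; lat ⌊6.59693/1⌋ = 6.
Subsquare: lon ⌊1.41335/0.0833333⌋ = 16 → q; lat ⌊0.59693/0.0416667⌋ = 14 → o.
Extended square: lon ⌊0.08002/0.00833333⌋ = 9; lat ⌊0.01360/0.00416667⌋ = 3.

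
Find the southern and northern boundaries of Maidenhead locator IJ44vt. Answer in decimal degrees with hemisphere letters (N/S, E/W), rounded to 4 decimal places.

4.7917° N, 4.8333° N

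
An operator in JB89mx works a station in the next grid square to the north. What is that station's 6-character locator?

JC80ma

Latitude subsquare x = 23; +1 → 24, wraps to 0 = a, carry into square.
Latitude square 9; +1 → 10, wraps to 0, carry into field.
Latitude field B = 1; +1 → 2 = C.
The longitude characters are unchanged.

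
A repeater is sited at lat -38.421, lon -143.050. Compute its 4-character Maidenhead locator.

BF81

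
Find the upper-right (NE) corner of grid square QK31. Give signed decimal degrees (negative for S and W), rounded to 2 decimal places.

12.00, 148.00

Field Q=16, K=10: +16·20° lon, +10·10° lat → SW at lon 140°, lat 10°.
Square 3, 1: +3·2° lon, +1·1° lat → SW at lon 146°, lat 11°.
Cell spans 2° lon × 1° lat. NE corner is SW corner plus one full cell.
latitude 12.00, longitude 148.00.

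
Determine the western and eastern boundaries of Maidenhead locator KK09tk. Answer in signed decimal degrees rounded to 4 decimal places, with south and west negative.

21.5833, 21.6667

Field K=10, K=10: +10·20° lon, +10·10° lat → SW at lon 20°, lat 10°.
Square 0, 9: +0·2° lon, +9·1° lat → SW at lon 20°, lat 19°.
Subsquare t=19, k=10: +19·0.0833333° lon, +10·0.0416667° lat → SW at lon 21.5833°, lat 19.4167°.
Cell spans 0.0833333° lon × 0.0416667° lat.
west 21.5833, east 21.6667.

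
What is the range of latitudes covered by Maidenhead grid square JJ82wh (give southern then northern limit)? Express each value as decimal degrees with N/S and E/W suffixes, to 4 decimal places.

Field J=9, J=9: +9·20° lon, +9·10° lat → SW at lon 0°, lat 0°.
Square 8, 2: +8·2° lon, +2·1° lat → SW at lon 16°, lat 2°.
Subsquare w=22, h=7: +22·0.0833333° lon, +7·0.0416667° lat → SW at lon 17.8333°, lat 2.29167°.
Cell spans 0.0833333° lon × 0.0416667° lat.
south 2.2917° N, north 2.3333° N.

2.2917° N, 2.3333° N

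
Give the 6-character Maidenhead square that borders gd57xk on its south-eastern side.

Longitude subsquare x = 23; +1 → 24, wraps to 0 = a, carry into square.
Longitude square 5; +1 → 6.
Latitude subsquare k = 10; −1 → 9 = j.

GD67aj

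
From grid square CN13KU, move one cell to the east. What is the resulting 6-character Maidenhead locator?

CN13lu

Longitude subsquare k = 10; +1 → 11 = l.
The latitude characters are unchanged.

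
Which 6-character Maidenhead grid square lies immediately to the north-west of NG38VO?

NG38up

Longitude subsquare v = 21; −1 → 20 = u.
Latitude subsquare o = 14; +1 → 15 = p.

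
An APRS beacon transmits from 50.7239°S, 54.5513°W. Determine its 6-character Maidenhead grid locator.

GD29rg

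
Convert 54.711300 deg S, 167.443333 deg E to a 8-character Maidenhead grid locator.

RD35rg39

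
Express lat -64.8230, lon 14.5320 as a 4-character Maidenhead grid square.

Offset from 180°W / 90°S: lon 194.53°, lat 25.18°.
Field: lon ⌊194.53/20⌋ = 9 → J; lat ⌊25.18/10⌋ = 2 → C.
Square: lon ⌊14.53/2⌋ = 7; lat ⌊5.18/1⌋ = 5.

JC75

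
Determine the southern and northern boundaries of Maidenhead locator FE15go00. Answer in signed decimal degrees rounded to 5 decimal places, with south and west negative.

-44.41667, -44.41250

Field F=5, E=4: +5·20° lon, +4·10° lat → SW at lon -80°, lat -50°.
Square 1, 5: +1·2° lon, +5·1° lat → SW at lon -78°, lat -45°.
Subsquare g=6, o=14: +6·0.0833333° lon, +14·0.0416667° lat → SW at lon -77.5°, lat -44.4167°.
Extended square 0, 0: +0·0.00833333° lon, +0·0.00416667° lat → SW at lon -77.5°, lat -44.4167°.
Cell spans 0.00833333° lon × 0.00416667° lat.
south -44.41667, north -44.41250.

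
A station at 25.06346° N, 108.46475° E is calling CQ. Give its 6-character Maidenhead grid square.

OL45fb

Shift to the Maidenhead origin (180°W, 90°S): lon 288.4647, lat 115.0635.
Field: lon ⌊288.4647/20⌋ = 14 → O; lat ⌊115.0635/10⌋ = 11 → L.
Square: lon ⌊8.4647/2⌋ = 4; lat ⌊5.0635/1⌋ = 5.
Subsquare: lon ⌊0.4647/0.0833333⌋ = 5 → f; lat ⌊0.0635/0.0416667⌋ = 1 → b.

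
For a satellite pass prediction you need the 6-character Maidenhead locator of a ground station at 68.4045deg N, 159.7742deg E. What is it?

QP98vj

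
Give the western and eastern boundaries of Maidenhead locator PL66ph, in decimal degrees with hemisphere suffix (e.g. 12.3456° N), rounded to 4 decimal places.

133.2500° E, 133.3333° E

Field P=15, L=11: +15·20° lon, +11·10° lat → SW at lon 120°, lat 20°.
Square 6, 6: +6·2° lon, +6·1° lat → SW at lon 132°, lat 26°.
Subsquare p=15, h=7: +15·0.0833333° lon, +7·0.0416667° lat → SW at lon 133.25°, lat 26.2917°.
Cell spans 0.0833333° lon × 0.0416667° lat.
west 133.2500° E, east 133.3333° E.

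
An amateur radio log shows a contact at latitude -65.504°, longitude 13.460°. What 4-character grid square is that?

JC64

Add 180° to longitude and 90° to latitude: 193.46, 24.50.
Field: lon ⌊193.46/20⌋ = 9 → J; lat ⌊24.50/10⌋ = 2 → C.
Square: lon ⌊13.46/2⌋ = 6; lat ⌊4.50/1⌋ = 4.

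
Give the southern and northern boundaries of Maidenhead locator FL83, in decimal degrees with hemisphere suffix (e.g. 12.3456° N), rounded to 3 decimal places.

Field F=5, L=11: +5·20° lon, +11·10° lat → SW at lon -80°, lat 20°.
Square 8, 3: +8·2° lon, +3·1° lat → SW at lon -64°, lat 23°.
Cell spans 2° lon × 1° lat.
south 23.000° N, north 24.000° N.

23.000° N, 24.000° N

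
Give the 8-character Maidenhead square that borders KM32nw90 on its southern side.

KM32nv99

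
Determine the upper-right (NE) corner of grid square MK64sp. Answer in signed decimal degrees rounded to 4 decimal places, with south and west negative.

Field M=12, K=10: +12·20° lon, +10·10° lat → SW at lon 60°, lat 10°.
Square 6, 4: +6·2° lon, +4·1° lat → SW at lon 72°, lat 14°.
Subsquare s=18, p=15: +18·0.0833333° lon, +15·0.0416667° lat → SW at lon 73.5°, lat 14.625°.
Cell spans 0.0833333° lon × 0.0416667° lat. NE corner is SW corner plus one full cell.
latitude 14.6667, longitude 73.5833.

14.6667, 73.5833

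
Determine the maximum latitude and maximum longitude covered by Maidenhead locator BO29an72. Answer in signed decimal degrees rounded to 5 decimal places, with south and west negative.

59.55417, -155.93333

Field B=1, O=14: +1·20° lon, +14·10° lat → SW at lon -160°, lat 50°.
Square 2, 9: +2·2° lon, +9·1° lat → SW at lon -156°, lat 59°.
Subsquare a=0, n=13: +0·0.0833333° lon, +13·0.0416667° lat → SW at lon -156°, lat 59.5417°.
Extended square 7, 2: +7·0.00833333° lon, +2·0.00416667° lat → SW at lon -155.942°, lat 59.55°.
Cell spans 0.00833333° lon × 0.00416667° lat. NE corner is SW corner plus one full cell.
latitude 59.55417, longitude -155.93333.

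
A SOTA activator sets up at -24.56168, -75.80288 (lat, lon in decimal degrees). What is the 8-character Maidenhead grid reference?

Shift to the Maidenhead origin (180°W, 90°S): lon 104.19712, lat 65.43832.
Field (20°×10°, letters A–R): 104.19712/20 → 5 → F, 65.43832/10 → 6 → G; chars FG.
Square (2°×1°, digits 0–9): 4.19712/2 → 2, 5.43832/1 → 5; chars 25.
Subsquare (5′×2.5′, letters a–x): 0.19712/0.0833333 → 2 → c, 0.43832/0.0416667 → 10 → k; chars ck.
Extended square (30″×15″, digits 0–9): 0.03045/0.00833333 → 3, 0.02165/0.00416667 → 5; chars 35.

FG25ck35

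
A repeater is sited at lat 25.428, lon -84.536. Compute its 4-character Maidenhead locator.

EL75

Add 180° to longitude and 90° to latitude: 95.46, 115.43.
Field: 95.46/20 → 4 → E, 115.43/10 → 11 → L; chars EL.
Square: 15.46/2 → 7, 5.43/1 → 5; chars 75.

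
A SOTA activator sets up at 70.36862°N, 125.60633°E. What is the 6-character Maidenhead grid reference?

Add 180° to longitude and 90° to latitude: 305.6063, 160.3686.
Field (20°×10°, letters A–R): lon ⌊305.6063/20⌋ = 15 → P; lat ⌊160.3686/10⌋ = 16 → Q.
Square (2°×1°, digits 0–9): lon ⌊5.6063/2⌋ = 2; lat ⌊0.3686/1⌋ = 0.
Subsquare (5′×2.5′, letters a–x): lon ⌊1.6063/0.0833333⌋ = 19 → t; lat ⌊0.3686/0.0416667⌋ = 8 → i.

PQ20ti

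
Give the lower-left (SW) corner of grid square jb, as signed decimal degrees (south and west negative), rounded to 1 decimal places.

-80.0, 0.0

Field J=9, B=1: +9·20° lon, +1·10° lat → SW at lon 0°, lat -80°.
latitude -80.0, longitude 0.0.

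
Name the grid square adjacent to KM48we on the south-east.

KM48xd

Longitude subsquare w = 22; +1 → 23 = x.
Latitude subsquare e = 4; −1 → 3 = d.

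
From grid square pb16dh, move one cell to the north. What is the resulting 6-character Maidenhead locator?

PB16di

Latitude subsquare h = 7; +1 → 8 = i.
The longitude characters are unchanged.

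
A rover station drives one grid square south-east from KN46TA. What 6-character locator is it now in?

KN45ux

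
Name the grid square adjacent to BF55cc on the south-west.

BF55bb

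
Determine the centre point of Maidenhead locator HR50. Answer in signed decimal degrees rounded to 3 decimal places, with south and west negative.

80.500, -29.000

Field H=7, R=17: +7·20° lon, +17·10° lat → SW at lon -40°, lat 80°.
Square 5, 0: +5·2° lon, +0·1° lat → SW at lon -30°, lat 80°.
Cell spans 2° lon × 1° lat. Centre is SW corner plus half of each.
latitude 80.500, longitude -29.000.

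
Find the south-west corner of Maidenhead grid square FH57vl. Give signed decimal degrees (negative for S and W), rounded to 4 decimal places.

-12.5417, -68.2500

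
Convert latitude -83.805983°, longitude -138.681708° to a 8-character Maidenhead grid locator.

CA06pe86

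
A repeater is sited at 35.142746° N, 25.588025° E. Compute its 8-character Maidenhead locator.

KM25td04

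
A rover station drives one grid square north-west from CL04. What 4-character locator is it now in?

Longitude square 0; −1 → -1, wraps to 9, carry into field.
Longitude field C = 2; −1 → 1 = B.
Latitude square 4; +1 → 5.

BL95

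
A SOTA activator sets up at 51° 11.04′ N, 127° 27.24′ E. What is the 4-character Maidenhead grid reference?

PO31

Offset from 180°W / 90°S: lon 307.45°, lat 141.18°.
Field (20°×10°, letters A–R): 307.45/20 → 15 → P, 141.18/10 → 14 → O; chars PO.
Square (2°×1°, digits 0–9): 7.45/2 → 3, 1.18/1 → 1; chars 31.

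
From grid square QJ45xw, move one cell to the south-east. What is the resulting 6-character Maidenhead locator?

QJ55av

Longitude subsquare x = 23; +1 → 24, wraps to 0 = a, carry into square.
Longitude square 4; +1 → 5.
Latitude subsquare w = 22; −1 → 21 = v.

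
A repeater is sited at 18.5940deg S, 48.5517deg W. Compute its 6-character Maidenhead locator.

Add 180° to longitude and 90° to latitude: 131.4483, 71.4060.
Field: lon ⌊131.4483/20⌋ = 6 → G; lat ⌊71.4060/10⌋ = 7 → H.
Square: lon ⌊11.4483/2⌋ = 5; lat ⌊1.4060/1⌋ = 1.
Subsquare: lon ⌊1.4483/0.0833333⌋ = 17 → r; lat ⌊0.4060/0.0416667⌋ = 9 → j.

GH51rj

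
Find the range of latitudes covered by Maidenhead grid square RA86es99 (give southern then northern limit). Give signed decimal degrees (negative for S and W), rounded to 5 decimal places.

-83.21250, -83.20833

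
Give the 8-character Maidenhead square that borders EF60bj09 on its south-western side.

Longitude extended square 0; −1 → -1, wraps to 9, carry into subsquare.
Longitude subsquare b = 1; −1 → 0 = a.
Latitude extended square 9; −1 → 8.

EF60aj98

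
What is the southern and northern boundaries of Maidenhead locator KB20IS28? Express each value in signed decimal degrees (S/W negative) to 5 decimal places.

-79.21667, -79.21250

Field K=10, B=1: +10·20° lon, +1·10° lat → SW at lon 20°, lat -80°.
Square 2, 0: +2·2° lon, +0·1° lat → SW at lon 24°, lat -80°.
Subsquare i=8, s=18: +8·0.0833333° lon, +18·0.0416667° lat → SW at lon 24.6667°, lat -79.25°.
Extended square 2, 8: +2·0.00833333° lon, +8·0.00416667° lat → SW at lon 24.6833°, lat -79.2167°.
Cell spans 0.00833333° lon × 0.00416667° lat.
south -79.21667, north -79.21250.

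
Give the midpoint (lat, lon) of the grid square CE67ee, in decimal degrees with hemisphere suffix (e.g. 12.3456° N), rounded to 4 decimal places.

Field C=2, E=4: +2·20° lon, +4·10° lat → SW at lon -140°, lat -50°.
Square 6, 7: +6·2° lon, +7·1° lat → SW at lon -128°, lat -43°.
Subsquare e=4, e=4: +4·0.0833333° lon, +4·0.0416667° lat → SW at lon -127.667°, lat -42.8333°.
Cell spans 0.0833333° lon × 0.0416667° lat. Centre is SW corner plus half of each.
latitude 42.8125° S, longitude 127.6250° W.

42.8125° S, 127.6250° W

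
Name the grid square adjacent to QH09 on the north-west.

Longitude square 0; −1 → -1, wraps to 9, carry into field.
Longitude field Q = 16; −1 → 15 = P.
Latitude square 9; +1 → 10, wraps to 0, carry into field.
Latitude field H = 7; +1 → 8 = I.

PI90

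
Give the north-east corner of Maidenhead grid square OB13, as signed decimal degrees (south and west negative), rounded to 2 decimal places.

-76.00, 104.00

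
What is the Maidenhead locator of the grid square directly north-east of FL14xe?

FL24af

Longitude subsquare x = 23; +1 → 24, wraps to 0 = a, carry into square.
Longitude square 1; +1 → 2.
Latitude subsquare e = 4; +1 → 5 = f.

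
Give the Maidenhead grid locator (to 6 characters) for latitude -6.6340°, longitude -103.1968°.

DI83ji

Offset from 180°W / 90°S: lon 76.8032°, lat 83.3660°.
Field (20°×10°, letters A–R): 76.8032/20 → 3 → D, 83.3660/10 → 8 → I; chars DI.
Square (2°×1°, digits 0–9): 16.8032/2 → 8, 3.3660/1 → 3; chars 83.
Subsquare (5′×2.5′, letters a–x): 0.8032/0.0833333 → 9 → j, 0.3660/0.0416667 → 8 → i; chars ji.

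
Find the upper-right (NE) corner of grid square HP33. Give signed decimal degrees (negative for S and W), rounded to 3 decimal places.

Field H=7, P=15: +7·20° lon, +15·10° lat → SW at lon -40°, lat 60°.
Square 3, 3: +3·2° lon, +3·1° lat → SW at lon -34°, lat 63°.
Cell spans 2° lon × 1° lat. NE corner is SW corner plus one full cell.
latitude 64.000, longitude -32.000.

64.000, -32.000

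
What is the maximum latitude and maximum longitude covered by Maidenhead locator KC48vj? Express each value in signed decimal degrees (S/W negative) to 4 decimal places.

Field K=10, C=2: +10·20° lon, +2·10° lat → SW at lon 20°, lat -70°.
Square 4, 8: +4·2° lon, +8·1° lat → SW at lon 28°, lat -62°.
Subsquare v=21, j=9: +21·0.0833333° lon, +9·0.0416667° lat → SW at lon 29.75°, lat -61.625°.
Cell spans 0.0833333° lon × 0.0416667° lat. NE corner is SW corner plus one full cell.
latitude -61.5833, longitude 29.8333.

-61.5833, 29.8333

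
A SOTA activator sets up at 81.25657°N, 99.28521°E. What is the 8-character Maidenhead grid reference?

Add 180° to longitude and 90° to latitude: 279.28521, 171.25657.
Field (20°×10°, letters A–R): lon ⌊279.28521/20⌋ = 13 → N; lat ⌊171.25657/10⌋ = 17 → R.
Square (2°×1°, digits 0–9): lon ⌊19.28521/2⌋ = 9; lat ⌊1.25657/1⌋ = 1.
Subsquare (5′×2.5′, letters a–x): lon ⌊1.28521/0.0833333⌋ = 15 → p; lat ⌊0.25657/0.0416667⌋ = 6 → g.
Extended square (30″×15″, digits 0–9): lon ⌊0.03521/0.00833333⌋ = 4; lat ⌊0.00657/0.00416667⌋ = 1.

NR91pg41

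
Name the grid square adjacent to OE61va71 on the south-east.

Longitude extended square 7; +1 → 8.
Latitude extended square 1; −1 → 0.

OE61va80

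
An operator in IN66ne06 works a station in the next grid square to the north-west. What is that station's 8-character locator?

Longitude extended square 0; −1 → -1, wraps to 9, carry into subsquare.
Longitude subsquare n = 13; −1 → 12 = m.
Latitude extended square 6; +1 → 7.

IN66me97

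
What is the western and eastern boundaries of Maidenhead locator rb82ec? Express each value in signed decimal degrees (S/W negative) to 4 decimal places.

Field R=17, B=1: +17·20° lon, +1·10° lat → SW at lon 160°, lat -80°.
Square 8, 2: +8·2° lon, +2·1° lat → SW at lon 176°, lat -78°.
Subsquare e=4, c=2: +4·0.0833333° lon, +2·0.0416667° lat → SW at lon 176.333°, lat -77.9167°.
Cell spans 0.0833333° lon × 0.0416667° lat.
west 176.3333, east 176.4167.

176.3333, 176.4167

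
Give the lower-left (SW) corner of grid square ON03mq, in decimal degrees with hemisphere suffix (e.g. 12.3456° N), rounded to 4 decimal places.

Field O=14, N=13: +14·20° lon, +13·10° lat → SW at lon 100°, lat 40°.
Square 0, 3: +0·2° lon, +3·1° lat → SW at lon 100°, lat 43°.
Subsquare m=12, q=16: +12·0.0833333° lon, +16·0.0416667° lat → SW at lon 101°, lat 43.6667°.
latitude 43.6667° N, longitude 101.0000° E.

43.6667° N, 101.0000° E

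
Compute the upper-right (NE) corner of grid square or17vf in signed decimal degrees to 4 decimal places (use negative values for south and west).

Field O=14, R=17: +14·20° lon, +17·10° lat → SW at lon 100°, lat 80°.
Square 1, 7: +1·2° lon, +7·1° lat → SW at lon 102°, lat 87°.
Subsquare v=21, f=5: +21·0.0833333° lon, +5·0.0416667° lat → SW at lon 103.75°, lat 87.2083°.
Cell spans 0.0833333° lon × 0.0416667° lat. NE corner is SW corner plus one full cell.
latitude 87.2500, longitude 103.8333.

87.2500, 103.8333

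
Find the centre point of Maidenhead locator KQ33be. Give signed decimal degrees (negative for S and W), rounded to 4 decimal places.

Field K=10, Q=16: +10·20° lon, +16·10° lat → SW at lon 20°, lat 70°.
Square 3, 3: +3·2° lon, +3·1° lat → SW at lon 26°, lat 73°.
Subsquare b=1, e=4: +1·0.0833333° lon, +4·0.0416667° lat → SW at lon 26.0833°, lat 73.1667°.
Cell spans 0.0833333° lon × 0.0416667° lat. Centre is SW corner plus half of each.
latitude 73.1875, longitude 26.1250.

73.1875, 26.1250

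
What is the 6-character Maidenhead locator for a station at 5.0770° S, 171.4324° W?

Add 180° to longitude and 90° to latitude: 8.5676, 84.9230.
Field: lon ⌊8.5676/20⌋ = 0 → A; lat ⌊84.9230/10⌋ = 8 → I.
Square: lon ⌊8.5676/2⌋ = 4; lat ⌊4.9230/1⌋ = 4.
Subsquare: lon ⌊0.5676/0.0833333⌋ = 6 → g; lat ⌊0.9230/0.0416667⌋ = 22 → w.

AI44gw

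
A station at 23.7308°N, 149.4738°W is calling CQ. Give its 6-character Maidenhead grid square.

Offset from 180°W / 90°S: lon 30.5262°, lat 113.7308°.
Field: lon ⌊30.5262/20⌋ = 1 → B; lat ⌊113.7308/10⌋ = 11 → L.
Square: lon ⌊10.5262/2⌋ = 5; lat ⌊3.7308/1⌋ = 3.
Subsquare: lon ⌊0.5262/0.0833333⌋ = 6 → g; lat ⌊0.7308/0.0416667⌋ = 17 → r.

BL53gr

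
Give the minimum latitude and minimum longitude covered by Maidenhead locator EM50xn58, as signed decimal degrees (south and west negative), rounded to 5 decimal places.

Field E=4, M=12: +4·20° lon, +12·10° lat → SW at lon -100°, lat 30°.
Square 5, 0: +5·2° lon, +0·1° lat → SW at lon -90°, lat 30°.
Subsquare x=23, n=13: +23·0.0833333° lon, +13·0.0416667° lat → SW at lon -88.0833°, lat 30.5417°.
Extended square 5, 8: +5·0.00833333° lon, +8·0.00416667° lat → SW at lon -88.0417°, lat 30.575°.
latitude 30.57500, longitude -88.04167.

30.57500, -88.04167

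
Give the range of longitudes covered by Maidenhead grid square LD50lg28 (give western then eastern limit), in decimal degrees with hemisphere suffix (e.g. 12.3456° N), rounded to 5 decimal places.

50.93333° E, 50.94167° E

Field L=11, D=3: +11·20° lon, +3·10° lat → SW at lon 40°, lat -60°.
Square 5, 0: +5·2° lon, +0·1° lat → SW at lon 50°, lat -60°.
Subsquare l=11, g=6: +11·0.0833333° lon, +6·0.0416667° lat → SW at lon 50.9167°, lat -59.75°.
Extended square 2, 8: +2·0.00833333° lon, +8·0.00416667° lat → SW at lon 50.9333°, lat -59.7167°.
Cell spans 0.00833333° lon × 0.00416667° lat.
west 50.93333° E, east 50.94167° E.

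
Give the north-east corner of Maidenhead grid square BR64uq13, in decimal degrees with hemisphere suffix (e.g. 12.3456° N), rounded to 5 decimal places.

84.68333° N, 146.31667° W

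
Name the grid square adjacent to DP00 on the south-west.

CO99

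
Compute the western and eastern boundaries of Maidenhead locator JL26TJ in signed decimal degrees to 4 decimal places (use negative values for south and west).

5.5833, 5.6667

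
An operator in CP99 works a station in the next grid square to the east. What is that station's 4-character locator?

Longitude square 9; +1 → 10, wraps to 0, carry into field.
Longitude field C = 2; +1 → 3 = D.
The latitude characters are unchanged.

DP09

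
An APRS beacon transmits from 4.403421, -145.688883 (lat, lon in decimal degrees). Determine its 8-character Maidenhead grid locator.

Offset from 180°W / 90°S: lon 34.31112°, lat 94.40342°.
Field: 34.31112/20 → 1 → B, 94.40342/10 → 9 → J; chars BJ.
Square: 14.31112/2 → 7, 4.40342/1 → 4; chars 74.
Subsquare: 0.31112/0.0833333 → 3 → d, 0.40342/0.0416667 → 9 → j; chars dj.
Extended square: 0.06112/0.00833333 → 7, 0.02842/0.00416667 → 6; chars 76.

BJ74dj76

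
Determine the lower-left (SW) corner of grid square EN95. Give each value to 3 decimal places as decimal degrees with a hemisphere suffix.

Field E=4, N=13: +4·20° lon, +13·10° lat → SW at lon -100°, lat 40°.
Square 9, 5: +9·2° lon, +5·1° lat → SW at lon -82°, lat 45°.
latitude 45.000° N, longitude 82.000° W.

45.000° N, 82.000° W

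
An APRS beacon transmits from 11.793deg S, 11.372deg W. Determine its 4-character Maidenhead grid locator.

IH48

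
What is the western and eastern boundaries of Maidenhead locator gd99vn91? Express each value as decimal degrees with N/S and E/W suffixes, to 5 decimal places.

40.17500° W, 40.16667° W

Field G=6, D=3: +6·20° lon, +3·10° lat → SW at lon -60°, lat -60°.
Square 9, 9: +9·2° lon, +9·1° lat → SW at lon -42°, lat -51°.
Subsquare v=21, n=13: +21·0.0833333° lon, +13·0.0416667° lat → SW at lon -40.25°, lat -50.4583°.
Extended square 9, 1: +9·0.00833333° lon, +1·0.00416667° lat → SW at lon -40.175°, lat -50.4542°.
Cell spans 0.00833333° lon × 0.00416667° lat.
west 40.17500° W, east 40.16667° W.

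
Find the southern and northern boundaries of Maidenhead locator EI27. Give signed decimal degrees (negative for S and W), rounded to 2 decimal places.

-3.00, -2.00

Field E=4, I=8: +4·20° lon, +8·10° lat → SW at lon -100°, lat -10°.
Square 2, 7: +2·2° lon, +7·1° lat → SW at lon -96°, lat -3°.
Cell spans 2° lon × 1° lat.
south -3.00, north -2.00.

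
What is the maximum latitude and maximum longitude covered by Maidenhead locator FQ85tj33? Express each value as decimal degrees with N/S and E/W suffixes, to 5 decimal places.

Field F=5, Q=16: +5·20° lon, +16·10° lat → SW at lon -80°, lat 70°.
Square 8, 5: +8·2° lon, +5·1° lat → SW at lon -64°, lat 75°.
Subsquare t=19, j=9: +19·0.0833333° lon, +9·0.0416667° lat → SW at lon -62.4167°, lat 75.375°.
Extended square 3, 3: +3·0.00833333° lon, +3·0.00416667° lat → SW at lon -62.3917°, lat 75.3875°.
Cell spans 0.00833333° lon × 0.00416667° lat. NE corner is SW corner plus one full cell.
latitude 75.39167° N, longitude 62.38333° W.

75.39167° N, 62.38333° W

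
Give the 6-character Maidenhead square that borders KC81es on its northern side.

KC81et

Latitude subsquare s = 18; +1 → 19 = t.
The longitude characters are unchanged.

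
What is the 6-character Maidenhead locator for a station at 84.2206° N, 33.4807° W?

HR34gf

Offset from 180°W / 90°S: lon 146.5193°, lat 174.2206°.
Field: 146.5193/20 → 7 → H, 174.2206/10 → 17 → R; chars HR.
Square: 6.5193/2 → 3, 4.2206/1 → 4; chars 34.
Subsquare: 0.5193/0.0833333 → 6 → g, 0.2206/0.0416667 → 5 → f; chars gf.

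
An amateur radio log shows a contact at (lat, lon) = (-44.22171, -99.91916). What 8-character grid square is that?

EE05as96

Shift to the Maidenhead origin (180°W, 90°S): lon 80.08084, lat 45.77829.
Field: lon ⌊80.08084/20⌋ = 4 → E; lat ⌊45.77829/10⌋ = 4 → E.
Square: lon ⌊0.08084/2⌋ = 0; lat ⌊5.77829/1⌋ = 5.
Subsquare: lon ⌊0.08084/0.0833333⌋ = 0 → a; lat ⌊0.77829/0.0416667⌋ = 18 → s.
Extended square: lon ⌊0.08084/0.00833333⌋ = 9; lat ⌊0.02829/0.00416667⌋ = 6.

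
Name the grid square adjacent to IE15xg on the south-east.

IE25af

Longitude subsquare x = 23; +1 → 24, wraps to 0 = a, carry into square.
Longitude square 1; +1 → 2.
Latitude subsquare g = 6; −1 → 5 = f.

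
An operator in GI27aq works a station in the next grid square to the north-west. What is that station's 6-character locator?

GI17xr

Longitude subsquare a = 0; −1 → -1, wraps to 23 = x, carry into square.
Longitude square 2; −1 → 1.
Latitude subsquare q = 16; +1 → 17 = r.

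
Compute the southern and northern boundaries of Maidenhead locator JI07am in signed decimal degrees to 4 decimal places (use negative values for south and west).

Field J=9, I=8: +9·20° lon, +8·10° lat → SW at lon 0°, lat -10°.
Square 0, 7: +0·2° lon, +7·1° lat → SW at lon 0°, lat -3°.
Subsquare a=0, m=12: +0·0.0833333° lon, +12·0.0416667° lat → SW at lon 0°, lat -2.5°.
Cell spans 0.0833333° lon × 0.0416667° lat.
south -2.5000, north -2.4583.

-2.5000, -2.4583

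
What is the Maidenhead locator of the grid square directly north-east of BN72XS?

Longitude subsquare x = 23; +1 → 24, wraps to 0 = a, carry into square.
Longitude square 7; +1 → 8.
Latitude subsquare s = 18; +1 → 19 = t.

BN82at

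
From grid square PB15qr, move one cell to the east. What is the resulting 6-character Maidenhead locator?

PB15rr

Longitude subsquare q = 16; +1 → 17 = r.
The latitude characters are unchanged.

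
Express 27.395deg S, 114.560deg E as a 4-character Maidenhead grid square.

Shift to the Maidenhead origin (180°W, 90°S): lon 294.56, lat 62.61.
Field (20°×10°, letters A–R): lon ⌊294.56/20⌋ = 14 → O; lat ⌊62.61/10⌋ = 6 → G.
Square (2°×1°, digits 0–9): lon ⌊14.56/2⌋ = 7; lat ⌊2.61/1⌋ = 2.

OG72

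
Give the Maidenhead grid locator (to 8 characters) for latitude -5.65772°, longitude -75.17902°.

FI24ji82

Add 180° to longitude and 90° to latitude: 104.82098, 84.34228.
Field: lon ⌊104.82098/20⌋ = 5 → F; lat ⌊84.34228/10⌋ = 8 → I.
Square: lon ⌊4.82098/2⌋ = 2; lat ⌊4.34228/1⌋ = 4.
Subsquare: lon ⌊0.82098/0.0833333⌋ = 9 → j; lat ⌊0.34228/0.0416667⌋ = 8 → i.
Extended square: lon ⌊0.07098/0.00833333⌋ = 8; lat ⌊0.00895/0.00416667⌋ = 2.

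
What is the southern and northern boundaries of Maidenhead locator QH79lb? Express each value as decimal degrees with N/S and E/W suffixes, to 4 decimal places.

10.9583° S, 10.9167° S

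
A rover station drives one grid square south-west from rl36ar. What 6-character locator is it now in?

Longitude subsquare a = 0; −1 → -1, wraps to 23 = x, carry into square.
Longitude square 3; −1 → 2.
Latitude subsquare r = 17; −1 → 16 = q.

RL26xq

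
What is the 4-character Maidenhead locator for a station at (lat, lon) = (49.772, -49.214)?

Add 180° to longitude and 90° to latitude: 130.79, 139.77.
Field: 130.79/20 → 6 → G, 139.77/10 → 13 → N; chars GN.
Square: 10.79/2 → 5, 9.77/1 → 9; chars 59.

GN59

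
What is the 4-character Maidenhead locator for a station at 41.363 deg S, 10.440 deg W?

Offset from 180°W / 90°S: lon 169.56°, lat 48.64°.
Field (20°×10°, letters A–R): lon ⌊169.56/20⌋ = 8 → I; lat ⌊48.64/10⌋ = 4 → E.
Square (2°×1°, digits 0–9): lon ⌊9.56/2⌋ = 4; lat ⌊8.64/1⌋ = 8.

IE48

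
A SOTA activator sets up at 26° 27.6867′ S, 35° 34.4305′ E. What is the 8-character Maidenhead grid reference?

KG73sm89

Add 180° to longitude and 90° to latitude: 215.57384, 63.53856.
Field: lon ⌊215.57384/20⌋ = 10 → K; lat ⌊63.53856/10⌋ = 6 → G.
Square: lon ⌊15.57384/2⌋ = 7; lat ⌊3.53856/1⌋ = 3.
Subsquare: lon ⌊1.57384/0.0833333⌋ = 18 → s; lat ⌊0.53856/0.0416667⌋ = 12 → m.
Extended square: lon ⌊0.07384/0.00833333⌋ = 8; lat ⌊0.03856/0.00416667⌋ = 9.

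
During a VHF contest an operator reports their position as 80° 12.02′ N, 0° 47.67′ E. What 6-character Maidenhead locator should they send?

JR00je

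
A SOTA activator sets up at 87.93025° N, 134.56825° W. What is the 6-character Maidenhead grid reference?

CR27rw

Shift to the Maidenhead origin (180°W, 90°S): lon 45.4317, lat 177.9303.
Field: lon ⌊45.4317/20⌋ = 2 → C; lat ⌊177.9303/10⌋ = 17 → R.
Square: lon ⌊5.4317/2⌋ = 2; lat ⌊7.9303/1⌋ = 7.
Subsquare: lon ⌊1.4317/0.0833333⌋ = 17 → r; lat ⌊0.9303/0.0416667⌋ = 22 → w.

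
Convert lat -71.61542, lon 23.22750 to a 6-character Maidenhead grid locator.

Offset from 180°W / 90°S: lon 203.2275°, lat 18.3846°.
Field: 203.2275/20 → 10 → K, 18.3846/10 → 1 → B; chars KB.
Square: 3.2275/2 → 1, 8.3846/1 → 8; chars 18.
Subsquare: 1.2275/0.0833333 → 14 → o, 0.3846/0.0416667 → 9 → j; chars oj.

KB18oj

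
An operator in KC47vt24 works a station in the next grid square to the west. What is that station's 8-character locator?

Longitude extended square 2; −1 → 1.
The latitude characters are unchanged.

KC47vt14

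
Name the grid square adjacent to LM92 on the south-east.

Longitude square 9; +1 → 10, wraps to 0, carry into field.
Longitude field L = 11; +1 → 12 = M.
Latitude square 2; −1 → 1.

MM01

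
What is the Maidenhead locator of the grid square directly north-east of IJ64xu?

IJ74av

Longitude subsquare x = 23; +1 → 24, wraps to 0 = a, carry into square.
Longitude square 6; +1 → 7.
Latitude subsquare u = 20; +1 → 21 = v.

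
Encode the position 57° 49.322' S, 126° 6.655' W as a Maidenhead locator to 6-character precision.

CD62we

Offset from 180°W / 90°S: lon 53.8891°, lat 32.1780°.
Field: 53.8891/20 → 2 → C, 32.1780/10 → 3 → D; chars CD.
Square: 13.8891/2 → 6, 2.1780/1 → 2; chars 62.
Subsquare: 1.8891/0.0833333 → 22 → w, 0.1780/0.0416667 → 4 → e; chars we.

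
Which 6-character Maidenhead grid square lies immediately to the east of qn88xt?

QN98at

Longitude subsquare x = 23; +1 → 24, wraps to 0 = a, carry into square.
Longitude square 8; +1 → 9.
The latitude characters are unchanged.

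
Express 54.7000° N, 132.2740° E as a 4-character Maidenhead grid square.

PO64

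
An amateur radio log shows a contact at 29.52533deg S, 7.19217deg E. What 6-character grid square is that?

JG30ol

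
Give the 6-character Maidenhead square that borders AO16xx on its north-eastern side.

AO27aa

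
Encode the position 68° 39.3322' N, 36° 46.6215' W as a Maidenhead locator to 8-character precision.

Offset from 180°W / 90°S: lon 143.22297°, lat 158.65554°.
Field (20°×10°, letters A–R): 143.22297/20 → 7 → H, 158.65554/10 → 15 → P; chars HP.
Square (2°×1°, digits 0–9): 3.22297/2 → 1, 8.65554/1 → 8; chars 18.
Subsquare (5′×2.5′, letters a–x): 1.22297/0.0833333 → 14 → o, 0.65554/0.0416667 → 15 → p; chars op.
Extended square (30″×15″, digits 0–9): 0.05631/0.00833333 → 6, 0.03054/0.00416667 → 7; chars 67.

HP18op67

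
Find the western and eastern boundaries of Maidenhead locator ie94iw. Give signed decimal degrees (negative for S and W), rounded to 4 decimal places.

-1.3333, -1.2500

Field I=8, E=4: +8·20° lon, +4·10° lat → SW at lon -20°, lat -50°.
Square 9, 4: +9·2° lon, +4·1° lat → SW at lon -2°, lat -46°.
Subsquare i=8, w=22: +8·0.0833333° lon, +22·0.0416667° lat → SW at lon -1.33333°, lat -45.0833°.
Cell spans 0.0833333° lon × 0.0416667° lat.
west -1.3333, east -1.2500.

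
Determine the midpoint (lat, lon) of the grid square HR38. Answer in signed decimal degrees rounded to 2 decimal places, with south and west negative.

Field H=7, R=17: +7·20° lon, +17·10° lat → SW at lon -40°, lat 80°.
Square 3, 8: +3·2° lon, +8·1° lat → SW at lon -34°, lat 88°.
Cell spans 2° lon × 1° lat. Centre is SW corner plus half of each.
latitude 88.50, longitude -33.00.

88.50, -33.00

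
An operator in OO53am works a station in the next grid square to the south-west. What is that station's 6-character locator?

OO43xl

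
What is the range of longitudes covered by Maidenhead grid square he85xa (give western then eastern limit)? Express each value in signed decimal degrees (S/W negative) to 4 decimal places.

-22.0833, -22.0000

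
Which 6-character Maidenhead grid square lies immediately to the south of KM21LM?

KM21ll

Latitude subsquare m = 12; −1 → 11 = l.
The longitude characters are unchanged.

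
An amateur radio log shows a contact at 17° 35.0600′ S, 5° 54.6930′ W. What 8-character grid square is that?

Offset from 180°W / 90°S: lon 174.08845°, lat 72.41567°.
Field (20°×10°, letters A–R): lon ⌊174.08845/20⌋ = 8 → I; lat ⌊72.41567/10⌋ = 7 → H.
Square (2°×1°, digits 0–9): lon ⌊14.08845/2⌋ = 7; lat ⌊2.41567/1⌋ = 2.
Subsquare (5′×2.5′, letters a–x): lon ⌊0.08845/0.0833333⌋ = 1 → b; lat ⌊0.41567/0.0416667⌋ = 9 → j.
Extended square (30″×15″, digits 0–9): lon ⌊0.00512/0.00833333⌋ = 0; lat ⌊0.04067/0.00416667⌋ = 9.

IH72bj09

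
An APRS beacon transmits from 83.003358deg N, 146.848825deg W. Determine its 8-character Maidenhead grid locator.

BR63na80

Shift to the Maidenhead origin (180°W, 90°S): lon 33.15117, lat 173.00336.
Field (20°×10°, letters A–R): lon ⌊33.15117/20⌋ = 1 → B; lat ⌊173.00336/10⌋ = 17 → R.
Square (2°×1°, digits 0–9): lon ⌊13.15117/2⌋ = 6; lat ⌊3.00336/1⌋ = 3.
Subsquare (5′×2.5′, letters a–x): lon ⌊1.15117/0.0833333⌋ = 13 → n; lat ⌊0.00336/0.0416667⌋ = 0 → a.
Extended square (30″×15″, digits 0–9): lon ⌊0.06784/0.00833333⌋ = 8; lat ⌊0.00336/0.00416667⌋ = 0.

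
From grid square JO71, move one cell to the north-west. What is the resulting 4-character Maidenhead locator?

JO62

Longitude square 7; −1 → 6.
Latitude square 1; +1 → 2.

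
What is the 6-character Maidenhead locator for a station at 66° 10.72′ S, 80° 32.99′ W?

EC93rt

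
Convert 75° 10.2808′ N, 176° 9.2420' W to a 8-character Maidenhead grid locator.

AQ15we11

Shift to the Maidenhead origin (180°W, 90°S): lon 3.84597, lat 165.17135.
Field: lon ⌊3.84597/20⌋ = 0 → A; lat ⌊165.17135/10⌋ = 16 → Q.
Square: lon ⌊3.84597/2⌋ = 1; lat ⌊5.17135/1⌋ = 5.
Subsquare: lon ⌊1.84597/0.0833333⌋ = 22 → w; lat ⌊0.17135/0.0416667⌋ = 4 → e.
Extended square: lon ⌊0.01263/0.00833333⌋ = 1; lat ⌊0.00468/0.00416667⌋ = 1.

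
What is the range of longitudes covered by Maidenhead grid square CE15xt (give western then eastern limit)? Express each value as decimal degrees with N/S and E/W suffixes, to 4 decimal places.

Field C=2, E=4: +2·20° lon, +4·10° lat → SW at lon -140°, lat -50°.
Square 1, 5: +1·2° lon, +5·1° lat → SW at lon -138°, lat -45°.
Subsquare x=23, t=19: +23·0.0833333° lon, +19·0.0416667° lat → SW at lon -136.083°, lat -44.2083°.
Cell spans 0.0833333° lon × 0.0416667° lat.
west 136.0833° W, east 136.0000° W.

136.0833° W, 136.0000° W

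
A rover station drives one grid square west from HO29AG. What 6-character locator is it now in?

HO19xg

Longitude subsquare a = 0; −1 → -1, wraps to 23 = x, carry into square.
Longitude square 2; −1 → 1.
The latitude characters are unchanged.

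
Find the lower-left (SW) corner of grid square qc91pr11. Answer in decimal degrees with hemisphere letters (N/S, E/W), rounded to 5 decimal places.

Field Q=16, C=2: +16·20° lon, +2·10° lat → SW at lon 140°, lat -70°.
Square 9, 1: +9·2° lon, +1·1° lat → SW at lon 158°, lat -69°.
Subsquare p=15, r=17: +15·0.0833333° lon, +17·0.0416667° lat → SW at lon 159.25°, lat -68.2917°.
Extended square 1, 1: +1·0.00833333° lon, +1·0.00416667° lat → SW at lon 159.258°, lat -68.2875°.
latitude 68.28750° S, longitude 159.25833° E.

68.28750° S, 159.25833° E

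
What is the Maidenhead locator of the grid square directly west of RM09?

Longitude square 0; −1 → -1, wraps to 9, carry into field.
Longitude field R = 17; −1 → 16 = Q.
The latitude characters are unchanged.

QM99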